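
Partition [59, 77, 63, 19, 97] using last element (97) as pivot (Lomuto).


Pivot: 97
  59 <= 97: advance i (no swap)
  77 <= 97: advance i (no swap)
  63 <= 97: advance i (no swap)
  19 <= 97: advance i (no swap)
Place pivot at 4: [59, 77, 63, 19, 97]

Partitioned: [59, 77, 63, 19, 97]


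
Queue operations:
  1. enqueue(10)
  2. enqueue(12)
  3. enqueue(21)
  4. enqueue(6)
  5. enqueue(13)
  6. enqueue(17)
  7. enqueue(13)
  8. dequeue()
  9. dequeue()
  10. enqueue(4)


enqueue(10) -> [10]
enqueue(12) -> [10, 12]
enqueue(21) -> [10, 12, 21]
enqueue(6) -> [10, 12, 21, 6]
enqueue(13) -> [10, 12, 21, 6, 13]
enqueue(17) -> [10, 12, 21, 6, 13, 17]
enqueue(13) -> [10, 12, 21, 6, 13, 17, 13]
dequeue()->10, [12, 21, 6, 13, 17, 13]
dequeue()->12, [21, 6, 13, 17, 13]
enqueue(4) -> [21, 6, 13, 17, 13, 4]

Final queue: [21, 6, 13, 17, 13, 4]


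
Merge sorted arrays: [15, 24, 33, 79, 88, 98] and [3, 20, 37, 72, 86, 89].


Take 3 from B
Take 15 from A
Take 20 from B
Take 24 from A
Take 33 from A
Take 37 from B
Take 72 from B
Take 79 from A
Take 86 from B
Take 88 from A
Take 89 from B

Merged: [3, 15, 20, 24, 33, 37, 72, 79, 86, 88, 89, 98]


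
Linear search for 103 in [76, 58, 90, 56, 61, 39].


i=0: 76!=103
i=1: 58!=103
i=2: 90!=103
i=3: 56!=103
i=4: 61!=103
i=5: 39!=103

Not found, 6 comps


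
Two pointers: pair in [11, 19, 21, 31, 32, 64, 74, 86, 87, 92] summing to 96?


lo=0(11)+hi=9(92)=103
lo=0(11)+hi=8(87)=98
lo=0(11)+hi=7(86)=97
lo=0(11)+hi=6(74)=85
lo=1(19)+hi=6(74)=93
lo=2(21)+hi=6(74)=95
lo=3(31)+hi=6(74)=105
lo=3(31)+hi=5(64)=95
lo=4(32)+hi=5(64)=96

Yes: 32+64=96


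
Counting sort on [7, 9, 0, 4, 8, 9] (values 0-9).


Input: [7, 9, 0, 4, 8, 9]
Counts: [1, 0, 0, 0, 1, 0, 0, 1, 1, 2]

Sorted: [0, 4, 7, 8, 9, 9]


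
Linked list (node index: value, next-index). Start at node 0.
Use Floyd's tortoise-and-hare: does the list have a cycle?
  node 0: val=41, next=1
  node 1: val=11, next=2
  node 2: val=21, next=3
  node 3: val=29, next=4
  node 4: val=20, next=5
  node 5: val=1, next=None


Floyd's tortoise (slow, +1) and hare (fast, +2):
  init: slow=0, fast=0
  step 1: slow=1, fast=2
  step 2: slow=2, fast=4
  step 3: fast 4->5->None, no cycle

Cycle: no


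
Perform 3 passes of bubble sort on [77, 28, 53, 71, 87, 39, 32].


Initial: [77, 28, 53, 71, 87, 39, 32]
Pass 1: [28, 53, 71, 77, 39, 32, 87] (5 swaps)
Pass 2: [28, 53, 71, 39, 32, 77, 87] (2 swaps)
Pass 3: [28, 53, 39, 32, 71, 77, 87] (2 swaps)

After 3 passes: [28, 53, 39, 32, 71, 77, 87]


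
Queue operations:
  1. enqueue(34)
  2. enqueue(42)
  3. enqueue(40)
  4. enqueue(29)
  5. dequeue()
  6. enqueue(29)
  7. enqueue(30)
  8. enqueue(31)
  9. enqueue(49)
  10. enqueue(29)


enqueue(34) -> [34]
enqueue(42) -> [34, 42]
enqueue(40) -> [34, 42, 40]
enqueue(29) -> [34, 42, 40, 29]
dequeue()->34, [42, 40, 29]
enqueue(29) -> [42, 40, 29, 29]
enqueue(30) -> [42, 40, 29, 29, 30]
enqueue(31) -> [42, 40, 29, 29, 30, 31]
enqueue(49) -> [42, 40, 29, 29, 30, 31, 49]
enqueue(29) -> [42, 40, 29, 29, 30, 31, 49, 29]

Final queue: [42, 40, 29, 29, 30, 31, 49, 29]


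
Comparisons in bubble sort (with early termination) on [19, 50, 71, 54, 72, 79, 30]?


Algorithm: bubble sort (with early termination)
Input: [19, 50, 71, 54, 72, 79, 30]
Sorted: [19, 30, 50, 54, 71, 72, 79]

21


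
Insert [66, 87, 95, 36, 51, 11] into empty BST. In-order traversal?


Insert 66: root
Insert 87: R from 66
Insert 95: R from 66 -> R from 87
Insert 36: L from 66
Insert 51: L from 66 -> R from 36
Insert 11: L from 66 -> L from 36

In-order: [11, 36, 51, 66, 87, 95]


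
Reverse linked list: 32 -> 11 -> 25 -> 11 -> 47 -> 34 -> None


Step 1: curr=32, set curr.next=prev(None) | reversed so far: 32
Step 2: curr=11, set curr.next=prev(32) | reversed so far: 11 -> 32
Step 3: curr=25, set curr.next=prev(11) | reversed so far: 25 -> 11 -> 32
Step 4: curr=11, set curr.next=prev(25) | reversed so far: 11 -> 25 -> 11 -> 32
Step 5: curr=47, set curr.next=prev(11) | reversed so far: 47 -> 11 -> 25 -> 11 -> 32
Step 6: curr=34, set curr.next=prev(47) | reversed so far: 34 -> 47 -> 11 -> 25 -> 11 -> 32

34 -> 47 -> 11 -> 25 -> 11 -> 32 -> None


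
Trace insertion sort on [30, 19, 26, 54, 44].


Initial: [30, 19, 26, 54, 44]
Insert 19: [19, 30, 26, 54, 44]
Insert 26: [19, 26, 30, 54, 44]
Insert 54: [19, 26, 30, 54, 44]
Insert 44: [19, 26, 30, 44, 54]

Sorted: [19, 26, 30, 44, 54]


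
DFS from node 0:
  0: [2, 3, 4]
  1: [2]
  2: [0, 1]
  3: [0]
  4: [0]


Visit 0, push [4, 3, 2]
Visit 2, push [1]
Visit 1, push []
Visit 3, push []
Visit 4, push []

DFS order: [0, 2, 1, 3, 4]


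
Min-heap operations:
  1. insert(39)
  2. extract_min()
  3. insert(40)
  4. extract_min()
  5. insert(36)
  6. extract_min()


insert(39) -> [39]
extract_min()->39, []
insert(40) -> [40]
extract_min()->40, []
insert(36) -> [36]
extract_min()->36, []

Final heap: []


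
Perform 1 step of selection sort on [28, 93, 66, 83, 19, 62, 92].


Initial: [28, 93, 66, 83, 19, 62, 92]
Step 1: min=19 at 4
  Swap: [19, 93, 66, 83, 28, 62, 92]

After 1 step: [19, 93, 66, 83, 28, 62, 92]


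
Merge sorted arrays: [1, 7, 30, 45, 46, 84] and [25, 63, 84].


Take 1 from A
Take 7 from A
Take 25 from B
Take 30 from A
Take 45 from A
Take 46 from A
Take 63 from B
Take 84 from A

Merged: [1, 7, 25, 30, 45, 46, 63, 84, 84]


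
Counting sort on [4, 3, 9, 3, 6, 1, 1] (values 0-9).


Input: [4, 3, 9, 3, 6, 1, 1]
Counts: [0, 2, 0, 2, 1, 0, 1, 0, 0, 1]

Sorted: [1, 1, 3, 3, 4, 6, 9]


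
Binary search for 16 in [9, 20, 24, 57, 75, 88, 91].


Step 1: lo=0, hi=6, mid=3, val=57
Step 2: lo=0, hi=2, mid=1, val=20
Step 3: lo=0, hi=0, mid=0, val=9

Not found


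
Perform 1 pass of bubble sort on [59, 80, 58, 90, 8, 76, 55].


Initial: [59, 80, 58, 90, 8, 76, 55]
Pass 1: [59, 58, 80, 8, 76, 55, 90] (4 swaps)

After 1 pass: [59, 58, 80, 8, 76, 55, 90]


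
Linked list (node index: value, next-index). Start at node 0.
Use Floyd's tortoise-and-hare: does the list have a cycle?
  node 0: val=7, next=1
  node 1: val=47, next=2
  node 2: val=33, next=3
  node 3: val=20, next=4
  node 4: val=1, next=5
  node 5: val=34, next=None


Floyd's tortoise (slow, +1) and hare (fast, +2):
  init: slow=0, fast=0
  step 1: slow=1, fast=2
  step 2: slow=2, fast=4
  step 3: fast 4->5->None, no cycle

Cycle: no


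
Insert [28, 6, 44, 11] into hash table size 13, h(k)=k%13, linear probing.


Insert 28: h=2 -> slot 2
Insert 6: h=6 -> slot 6
Insert 44: h=5 -> slot 5
Insert 11: h=11 -> slot 11

Table: [None, None, 28, None, None, 44, 6, None, None, None, None, 11, None]


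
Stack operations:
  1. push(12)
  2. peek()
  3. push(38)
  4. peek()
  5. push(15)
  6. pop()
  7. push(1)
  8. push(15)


push(12) -> [12]
peek()->12
push(38) -> [12, 38]
peek()->38
push(15) -> [12, 38, 15]
pop()->15, [12, 38]
push(1) -> [12, 38, 1]
push(15) -> [12, 38, 1, 15]

Final stack: [12, 38, 1, 15]


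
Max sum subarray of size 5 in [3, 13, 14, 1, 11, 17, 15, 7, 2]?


[0:5]: 42
[1:6]: 56
[2:7]: 58
[3:8]: 51
[4:9]: 52

Max: 58 at [2:7]


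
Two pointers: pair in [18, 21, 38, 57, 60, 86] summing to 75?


lo=0(18)+hi=5(86)=104
lo=0(18)+hi=4(60)=78
lo=0(18)+hi=3(57)=75

Yes: 18+57=75


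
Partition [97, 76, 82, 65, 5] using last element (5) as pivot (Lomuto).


Pivot: 5
Place pivot at 0: [5, 76, 82, 65, 97]

Partitioned: [5, 76, 82, 65, 97]


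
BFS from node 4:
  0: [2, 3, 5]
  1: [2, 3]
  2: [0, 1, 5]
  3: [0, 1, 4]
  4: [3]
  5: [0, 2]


Visit 4, enqueue [3]
Visit 3, enqueue [0, 1]
Visit 0, enqueue [2, 5]
Visit 1, enqueue []
Visit 2, enqueue []
Visit 5, enqueue []

BFS order: [4, 3, 0, 1, 2, 5]


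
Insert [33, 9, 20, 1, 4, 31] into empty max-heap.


Insert 33: [33]
Insert 9: [33, 9]
Insert 20: [33, 9, 20]
Insert 1: [33, 9, 20, 1]
Insert 4: [33, 9, 20, 1, 4]
Insert 31: [33, 9, 31, 1, 4, 20]

Final heap: [33, 9, 31, 1, 4, 20]


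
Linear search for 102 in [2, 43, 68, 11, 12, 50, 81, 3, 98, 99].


i=0: 2!=102
i=1: 43!=102
i=2: 68!=102
i=3: 11!=102
i=4: 12!=102
i=5: 50!=102
i=6: 81!=102
i=7: 3!=102
i=8: 98!=102
i=9: 99!=102

Not found, 10 comps


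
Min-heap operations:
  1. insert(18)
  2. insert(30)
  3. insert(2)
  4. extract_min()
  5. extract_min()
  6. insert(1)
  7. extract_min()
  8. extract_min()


insert(18) -> [18]
insert(30) -> [18, 30]
insert(2) -> [2, 30, 18]
extract_min()->2, [18, 30]
extract_min()->18, [30]
insert(1) -> [1, 30]
extract_min()->1, [30]
extract_min()->30, []

Final heap: []


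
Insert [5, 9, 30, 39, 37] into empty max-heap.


Insert 5: [5]
Insert 9: [9, 5]
Insert 30: [30, 5, 9]
Insert 39: [39, 30, 9, 5]
Insert 37: [39, 37, 9, 5, 30]

Final heap: [39, 37, 9, 5, 30]


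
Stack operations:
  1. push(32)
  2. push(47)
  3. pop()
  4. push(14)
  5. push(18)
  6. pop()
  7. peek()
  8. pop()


push(32) -> [32]
push(47) -> [32, 47]
pop()->47, [32]
push(14) -> [32, 14]
push(18) -> [32, 14, 18]
pop()->18, [32, 14]
peek()->14
pop()->14, [32]

Final stack: [32]


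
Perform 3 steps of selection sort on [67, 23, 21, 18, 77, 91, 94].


Initial: [67, 23, 21, 18, 77, 91, 94]
Step 1: min=18 at 3
  Swap: [18, 23, 21, 67, 77, 91, 94]
Step 2: min=21 at 2
  Swap: [18, 21, 23, 67, 77, 91, 94]
Step 3: min=23 at 2
  Swap: [18, 21, 23, 67, 77, 91, 94]

After 3 steps: [18, 21, 23, 67, 77, 91, 94]


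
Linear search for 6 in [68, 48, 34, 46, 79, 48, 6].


i=0: 68!=6
i=1: 48!=6
i=2: 34!=6
i=3: 46!=6
i=4: 79!=6
i=5: 48!=6
i=6: 6==6 found!

Found at 6, 7 comps


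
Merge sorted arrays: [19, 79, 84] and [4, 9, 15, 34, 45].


Take 4 from B
Take 9 from B
Take 15 from B
Take 19 from A
Take 34 from B
Take 45 from B

Merged: [4, 9, 15, 19, 34, 45, 79, 84]


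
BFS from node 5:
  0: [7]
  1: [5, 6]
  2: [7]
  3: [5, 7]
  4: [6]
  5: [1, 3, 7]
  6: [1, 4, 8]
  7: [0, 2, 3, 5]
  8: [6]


Visit 5, enqueue [1, 3, 7]
Visit 1, enqueue [6]
Visit 3, enqueue []
Visit 7, enqueue [0, 2]
Visit 6, enqueue [4, 8]
Visit 0, enqueue []
Visit 2, enqueue []
Visit 4, enqueue []
Visit 8, enqueue []

BFS order: [5, 1, 3, 7, 6, 0, 2, 4, 8]


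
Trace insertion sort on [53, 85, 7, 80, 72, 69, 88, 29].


Initial: [53, 85, 7, 80, 72, 69, 88, 29]
Insert 85: [53, 85, 7, 80, 72, 69, 88, 29]
Insert 7: [7, 53, 85, 80, 72, 69, 88, 29]
Insert 80: [7, 53, 80, 85, 72, 69, 88, 29]
Insert 72: [7, 53, 72, 80, 85, 69, 88, 29]
Insert 69: [7, 53, 69, 72, 80, 85, 88, 29]
Insert 88: [7, 53, 69, 72, 80, 85, 88, 29]
Insert 29: [7, 29, 53, 69, 72, 80, 85, 88]

Sorted: [7, 29, 53, 69, 72, 80, 85, 88]


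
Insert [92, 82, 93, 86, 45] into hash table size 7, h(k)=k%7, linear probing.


Insert 92: h=1 -> slot 1
Insert 82: h=5 -> slot 5
Insert 93: h=2 -> slot 2
Insert 86: h=2, 1 probes -> slot 3
Insert 45: h=3, 1 probes -> slot 4

Table: [None, 92, 93, 86, 45, 82, None]


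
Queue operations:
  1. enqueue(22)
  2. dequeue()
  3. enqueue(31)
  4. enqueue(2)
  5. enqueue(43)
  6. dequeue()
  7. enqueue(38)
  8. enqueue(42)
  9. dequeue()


enqueue(22) -> [22]
dequeue()->22, []
enqueue(31) -> [31]
enqueue(2) -> [31, 2]
enqueue(43) -> [31, 2, 43]
dequeue()->31, [2, 43]
enqueue(38) -> [2, 43, 38]
enqueue(42) -> [2, 43, 38, 42]
dequeue()->2, [43, 38, 42]

Final queue: [43, 38, 42]


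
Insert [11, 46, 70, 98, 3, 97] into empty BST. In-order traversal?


Insert 11: root
Insert 46: R from 11
Insert 70: R from 11 -> R from 46
Insert 98: R from 11 -> R from 46 -> R from 70
Insert 3: L from 11
Insert 97: R from 11 -> R from 46 -> R from 70 -> L from 98

In-order: [3, 11, 46, 70, 97, 98]


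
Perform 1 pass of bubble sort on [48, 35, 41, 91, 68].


Initial: [48, 35, 41, 91, 68]
Pass 1: [35, 41, 48, 68, 91] (3 swaps)

After 1 pass: [35, 41, 48, 68, 91]


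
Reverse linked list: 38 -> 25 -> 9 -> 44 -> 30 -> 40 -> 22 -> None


Step 1: curr=38, set curr.next=prev(None) | reversed so far: 38
Step 2: curr=25, set curr.next=prev(38) | reversed so far: 25 -> 38
Step 3: curr=9, set curr.next=prev(25) | reversed so far: 9 -> 25 -> 38
Step 4: curr=44, set curr.next=prev(9) | reversed so far: 44 -> 9 -> 25 -> 38
Step 5: curr=30, set curr.next=prev(44) | reversed so far: 30 -> 44 -> 9 -> 25 -> 38
Step 6: curr=40, set curr.next=prev(30) | reversed so far: 40 -> 30 -> 44 -> 9 -> 25 -> 38
Step 7: curr=22, set curr.next=prev(40) | reversed so far: 22 -> 40 -> 30 -> 44 -> 9 -> 25 -> 38

22 -> 40 -> 30 -> 44 -> 9 -> 25 -> 38 -> None


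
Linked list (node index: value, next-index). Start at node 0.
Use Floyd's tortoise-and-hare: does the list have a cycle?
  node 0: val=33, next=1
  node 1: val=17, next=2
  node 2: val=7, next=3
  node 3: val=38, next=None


Floyd's tortoise (slow, +1) and hare (fast, +2):
  init: slow=0, fast=0
  step 1: slow=1, fast=2
  step 2: fast 2->3->None, no cycle

Cycle: no


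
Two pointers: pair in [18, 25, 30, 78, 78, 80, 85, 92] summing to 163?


lo=0(18)+hi=7(92)=110
lo=1(25)+hi=7(92)=117
lo=2(30)+hi=7(92)=122
lo=3(78)+hi=7(92)=170
lo=3(78)+hi=6(85)=163

Yes: 78+85=163


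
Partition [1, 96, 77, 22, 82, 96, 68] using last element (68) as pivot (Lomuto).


Pivot: 68
  1 <= 68: advance i (no swap)
  22 <= 68: swap -> [1, 22, 77, 96, 82, 96, 68]
Place pivot at 2: [1, 22, 68, 96, 82, 96, 77]

Partitioned: [1, 22, 68, 96, 82, 96, 77]


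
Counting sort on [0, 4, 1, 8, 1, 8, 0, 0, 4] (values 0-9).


Input: [0, 4, 1, 8, 1, 8, 0, 0, 4]
Counts: [3, 2, 0, 0, 2, 0, 0, 0, 2, 0]

Sorted: [0, 0, 0, 1, 1, 4, 4, 8, 8]


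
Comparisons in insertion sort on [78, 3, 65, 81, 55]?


Algorithm: insertion sort
Input: [78, 3, 65, 81, 55]
Sorted: [3, 55, 65, 78, 81]

8


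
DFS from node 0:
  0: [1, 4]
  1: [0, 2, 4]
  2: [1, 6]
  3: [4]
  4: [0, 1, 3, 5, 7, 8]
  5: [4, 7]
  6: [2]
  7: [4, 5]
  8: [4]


Visit 0, push [4, 1]
Visit 1, push [4, 2]
Visit 2, push [6]
Visit 6, push []
Visit 4, push [8, 7, 5, 3]
Visit 3, push []
Visit 5, push [7]
Visit 7, push []
Visit 8, push []

DFS order: [0, 1, 2, 6, 4, 3, 5, 7, 8]


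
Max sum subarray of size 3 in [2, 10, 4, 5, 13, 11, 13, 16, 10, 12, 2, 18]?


[0:3]: 16
[1:4]: 19
[2:5]: 22
[3:6]: 29
[4:7]: 37
[5:8]: 40
[6:9]: 39
[7:10]: 38
[8:11]: 24
[9:12]: 32

Max: 40 at [5:8]


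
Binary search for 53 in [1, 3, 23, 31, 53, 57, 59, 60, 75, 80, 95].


Step 1: lo=0, hi=10, mid=5, val=57
Step 2: lo=0, hi=4, mid=2, val=23
Step 3: lo=3, hi=4, mid=3, val=31
Step 4: lo=4, hi=4, mid=4, val=53

Found at index 4


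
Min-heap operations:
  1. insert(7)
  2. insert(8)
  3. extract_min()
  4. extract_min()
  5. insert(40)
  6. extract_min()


insert(7) -> [7]
insert(8) -> [7, 8]
extract_min()->7, [8]
extract_min()->8, []
insert(40) -> [40]
extract_min()->40, []

Final heap: []


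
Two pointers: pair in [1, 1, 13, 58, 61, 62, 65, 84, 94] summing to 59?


lo=0(1)+hi=8(94)=95
lo=0(1)+hi=7(84)=85
lo=0(1)+hi=6(65)=66
lo=0(1)+hi=5(62)=63
lo=0(1)+hi=4(61)=62
lo=0(1)+hi=3(58)=59

Yes: 1+58=59


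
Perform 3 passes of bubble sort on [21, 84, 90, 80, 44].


Initial: [21, 84, 90, 80, 44]
Pass 1: [21, 84, 80, 44, 90] (2 swaps)
Pass 2: [21, 80, 44, 84, 90] (2 swaps)
Pass 3: [21, 44, 80, 84, 90] (1 swaps)

After 3 passes: [21, 44, 80, 84, 90]


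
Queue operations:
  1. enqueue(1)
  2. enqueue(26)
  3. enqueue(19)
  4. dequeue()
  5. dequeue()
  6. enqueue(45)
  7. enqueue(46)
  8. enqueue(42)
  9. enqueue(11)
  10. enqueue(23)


enqueue(1) -> [1]
enqueue(26) -> [1, 26]
enqueue(19) -> [1, 26, 19]
dequeue()->1, [26, 19]
dequeue()->26, [19]
enqueue(45) -> [19, 45]
enqueue(46) -> [19, 45, 46]
enqueue(42) -> [19, 45, 46, 42]
enqueue(11) -> [19, 45, 46, 42, 11]
enqueue(23) -> [19, 45, 46, 42, 11, 23]

Final queue: [19, 45, 46, 42, 11, 23]


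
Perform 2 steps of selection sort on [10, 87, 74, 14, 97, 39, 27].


Initial: [10, 87, 74, 14, 97, 39, 27]
Step 1: min=10 at 0
  Swap: [10, 87, 74, 14, 97, 39, 27]
Step 2: min=14 at 3
  Swap: [10, 14, 74, 87, 97, 39, 27]

After 2 steps: [10, 14, 74, 87, 97, 39, 27]


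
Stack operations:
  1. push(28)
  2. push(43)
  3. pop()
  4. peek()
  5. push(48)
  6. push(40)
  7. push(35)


push(28) -> [28]
push(43) -> [28, 43]
pop()->43, [28]
peek()->28
push(48) -> [28, 48]
push(40) -> [28, 48, 40]
push(35) -> [28, 48, 40, 35]

Final stack: [28, 48, 40, 35]


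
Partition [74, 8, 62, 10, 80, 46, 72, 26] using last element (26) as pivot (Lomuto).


Pivot: 26
  8 <= 26: swap -> [8, 74, 62, 10, 80, 46, 72, 26]
  10 <= 26: swap -> [8, 10, 62, 74, 80, 46, 72, 26]
Place pivot at 2: [8, 10, 26, 74, 80, 46, 72, 62]

Partitioned: [8, 10, 26, 74, 80, 46, 72, 62]


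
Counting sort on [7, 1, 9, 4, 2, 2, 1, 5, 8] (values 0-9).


Input: [7, 1, 9, 4, 2, 2, 1, 5, 8]
Counts: [0, 2, 2, 0, 1, 1, 0, 1, 1, 1]

Sorted: [1, 1, 2, 2, 4, 5, 7, 8, 9]


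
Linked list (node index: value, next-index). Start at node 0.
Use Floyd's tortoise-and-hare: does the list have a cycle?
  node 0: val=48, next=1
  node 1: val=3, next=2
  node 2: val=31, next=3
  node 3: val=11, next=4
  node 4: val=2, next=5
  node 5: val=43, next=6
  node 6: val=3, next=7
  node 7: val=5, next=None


Floyd's tortoise (slow, +1) and hare (fast, +2):
  init: slow=0, fast=0
  step 1: slow=1, fast=2
  step 2: slow=2, fast=4
  step 3: slow=3, fast=6
  step 4: fast 6->7->None, no cycle

Cycle: no


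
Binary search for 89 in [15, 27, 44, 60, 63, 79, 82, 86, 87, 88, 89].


Step 1: lo=0, hi=10, mid=5, val=79
Step 2: lo=6, hi=10, mid=8, val=87
Step 3: lo=9, hi=10, mid=9, val=88
Step 4: lo=10, hi=10, mid=10, val=89

Found at index 10


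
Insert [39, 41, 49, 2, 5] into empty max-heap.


Insert 39: [39]
Insert 41: [41, 39]
Insert 49: [49, 39, 41]
Insert 2: [49, 39, 41, 2]
Insert 5: [49, 39, 41, 2, 5]

Final heap: [49, 39, 41, 2, 5]


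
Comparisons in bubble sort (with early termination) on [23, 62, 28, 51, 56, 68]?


Algorithm: bubble sort (with early termination)
Input: [23, 62, 28, 51, 56, 68]
Sorted: [23, 28, 51, 56, 62, 68]

9


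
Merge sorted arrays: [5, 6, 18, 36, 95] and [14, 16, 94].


Take 5 from A
Take 6 from A
Take 14 from B
Take 16 from B
Take 18 from A
Take 36 from A
Take 94 from B

Merged: [5, 6, 14, 16, 18, 36, 94, 95]


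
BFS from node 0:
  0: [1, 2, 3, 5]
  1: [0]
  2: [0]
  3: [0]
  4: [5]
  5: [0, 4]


Visit 0, enqueue [1, 2, 3, 5]
Visit 1, enqueue []
Visit 2, enqueue []
Visit 3, enqueue []
Visit 5, enqueue [4]
Visit 4, enqueue []

BFS order: [0, 1, 2, 3, 5, 4]


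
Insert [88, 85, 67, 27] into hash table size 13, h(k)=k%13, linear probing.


Insert 88: h=10 -> slot 10
Insert 85: h=7 -> slot 7
Insert 67: h=2 -> slot 2
Insert 27: h=1 -> slot 1

Table: [None, 27, 67, None, None, None, None, 85, None, None, 88, None, None]


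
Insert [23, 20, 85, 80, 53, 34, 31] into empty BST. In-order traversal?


Insert 23: root
Insert 20: L from 23
Insert 85: R from 23
Insert 80: R from 23 -> L from 85
Insert 53: R from 23 -> L from 85 -> L from 80
Insert 34: R from 23 -> L from 85 -> L from 80 -> L from 53
Insert 31: R from 23 -> L from 85 -> L from 80 -> L from 53 -> L from 34

In-order: [20, 23, 31, 34, 53, 80, 85]


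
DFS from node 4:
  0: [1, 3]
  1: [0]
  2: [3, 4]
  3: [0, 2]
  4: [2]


Visit 4, push [2]
Visit 2, push [3]
Visit 3, push [0]
Visit 0, push [1]
Visit 1, push []

DFS order: [4, 2, 3, 0, 1]


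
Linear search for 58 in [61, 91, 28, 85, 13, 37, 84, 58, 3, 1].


i=0: 61!=58
i=1: 91!=58
i=2: 28!=58
i=3: 85!=58
i=4: 13!=58
i=5: 37!=58
i=6: 84!=58
i=7: 58==58 found!

Found at 7, 8 comps


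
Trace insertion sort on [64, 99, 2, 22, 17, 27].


Initial: [64, 99, 2, 22, 17, 27]
Insert 99: [64, 99, 2, 22, 17, 27]
Insert 2: [2, 64, 99, 22, 17, 27]
Insert 22: [2, 22, 64, 99, 17, 27]
Insert 17: [2, 17, 22, 64, 99, 27]
Insert 27: [2, 17, 22, 27, 64, 99]

Sorted: [2, 17, 22, 27, 64, 99]


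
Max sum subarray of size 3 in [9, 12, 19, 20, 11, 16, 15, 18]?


[0:3]: 40
[1:4]: 51
[2:5]: 50
[3:6]: 47
[4:7]: 42
[5:8]: 49

Max: 51 at [1:4]


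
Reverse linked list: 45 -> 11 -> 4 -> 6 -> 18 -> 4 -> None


Step 1: curr=45, set curr.next=prev(None) | reversed so far: 45
Step 2: curr=11, set curr.next=prev(45) | reversed so far: 11 -> 45
Step 3: curr=4, set curr.next=prev(11) | reversed so far: 4 -> 11 -> 45
Step 4: curr=6, set curr.next=prev(4) | reversed so far: 6 -> 4 -> 11 -> 45
Step 5: curr=18, set curr.next=prev(6) | reversed so far: 18 -> 6 -> 4 -> 11 -> 45
Step 6: curr=4, set curr.next=prev(18) | reversed so far: 4 -> 18 -> 6 -> 4 -> 11 -> 45

4 -> 18 -> 6 -> 4 -> 11 -> 45 -> None


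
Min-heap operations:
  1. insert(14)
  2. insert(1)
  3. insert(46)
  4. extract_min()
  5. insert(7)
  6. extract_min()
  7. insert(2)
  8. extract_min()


insert(14) -> [14]
insert(1) -> [1, 14]
insert(46) -> [1, 14, 46]
extract_min()->1, [14, 46]
insert(7) -> [7, 46, 14]
extract_min()->7, [14, 46]
insert(2) -> [2, 46, 14]
extract_min()->2, [14, 46]

Final heap: [14, 46]


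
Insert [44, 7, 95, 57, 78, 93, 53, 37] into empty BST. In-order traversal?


Insert 44: root
Insert 7: L from 44
Insert 95: R from 44
Insert 57: R from 44 -> L from 95
Insert 78: R from 44 -> L from 95 -> R from 57
Insert 93: R from 44 -> L from 95 -> R from 57 -> R from 78
Insert 53: R from 44 -> L from 95 -> L from 57
Insert 37: L from 44 -> R from 7

In-order: [7, 37, 44, 53, 57, 78, 93, 95]


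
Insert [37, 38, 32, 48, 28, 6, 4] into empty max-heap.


Insert 37: [37]
Insert 38: [38, 37]
Insert 32: [38, 37, 32]
Insert 48: [48, 38, 32, 37]
Insert 28: [48, 38, 32, 37, 28]
Insert 6: [48, 38, 32, 37, 28, 6]
Insert 4: [48, 38, 32, 37, 28, 6, 4]

Final heap: [48, 38, 32, 37, 28, 6, 4]


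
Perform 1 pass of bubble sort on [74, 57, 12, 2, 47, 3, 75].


Initial: [74, 57, 12, 2, 47, 3, 75]
Pass 1: [57, 12, 2, 47, 3, 74, 75] (5 swaps)

After 1 pass: [57, 12, 2, 47, 3, 74, 75]


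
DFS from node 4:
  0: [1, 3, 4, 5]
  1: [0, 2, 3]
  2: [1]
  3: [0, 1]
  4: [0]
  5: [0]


Visit 4, push [0]
Visit 0, push [5, 3, 1]
Visit 1, push [3, 2]
Visit 2, push []
Visit 3, push []
Visit 5, push []

DFS order: [4, 0, 1, 2, 3, 5]


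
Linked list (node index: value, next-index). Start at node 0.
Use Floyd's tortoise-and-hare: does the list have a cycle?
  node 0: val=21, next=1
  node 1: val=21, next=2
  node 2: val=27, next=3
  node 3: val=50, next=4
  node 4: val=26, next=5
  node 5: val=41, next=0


Floyd's tortoise (slow, +1) and hare (fast, +2):
  init: slow=0, fast=0
  step 1: slow=1, fast=2
  step 2: slow=2, fast=4
  step 3: slow=3, fast=0
  step 4: slow=4, fast=2
  step 5: slow=5, fast=4
  step 6: slow=0, fast=0
  slow == fast at node 0: cycle detected

Cycle: yes


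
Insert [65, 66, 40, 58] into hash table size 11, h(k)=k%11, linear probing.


Insert 65: h=10 -> slot 10
Insert 66: h=0 -> slot 0
Insert 40: h=7 -> slot 7
Insert 58: h=3 -> slot 3

Table: [66, None, None, 58, None, None, None, 40, None, None, 65]


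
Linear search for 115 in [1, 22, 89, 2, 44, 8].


i=0: 1!=115
i=1: 22!=115
i=2: 89!=115
i=3: 2!=115
i=4: 44!=115
i=5: 8!=115

Not found, 6 comps


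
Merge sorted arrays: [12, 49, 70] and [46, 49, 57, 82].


Take 12 from A
Take 46 from B
Take 49 from A
Take 49 from B
Take 57 from B
Take 70 from A

Merged: [12, 46, 49, 49, 57, 70, 82]


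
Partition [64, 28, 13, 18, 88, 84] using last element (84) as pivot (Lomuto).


Pivot: 84
  64 <= 84: advance i (no swap)
  28 <= 84: advance i (no swap)
  13 <= 84: advance i (no swap)
  18 <= 84: advance i (no swap)
Place pivot at 4: [64, 28, 13, 18, 84, 88]

Partitioned: [64, 28, 13, 18, 84, 88]


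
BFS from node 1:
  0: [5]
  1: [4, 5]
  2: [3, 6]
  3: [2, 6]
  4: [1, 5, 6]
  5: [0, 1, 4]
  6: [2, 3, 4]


Visit 1, enqueue [4, 5]
Visit 4, enqueue [6]
Visit 5, enqueue [0]
Visit 6, enqueue [2, 3]
Visit 0, enqueue []
Visit 2, enqueue []
Visit 3, enqueue []

BFS order: [1, 4, 5, 6, 0, 2, 3]


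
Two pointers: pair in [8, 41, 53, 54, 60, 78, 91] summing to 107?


lo=0(8)+hi=6(91)=99
lo=1(41)+hi=6(91)=132
lo=1(41)+hi=5(78)=119
lo=1(41)+hi=4(60)=101
lo=2(53)+hi=4(60)=113
lo=2(53)+hi=3(54)=107

Yes: 53+54=107


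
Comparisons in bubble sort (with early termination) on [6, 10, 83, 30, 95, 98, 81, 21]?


Algorithm: bubble sort (with early termination)
Input: [6, 10, 83, 30, 95, 98, 81, 21]
Sorted: [6, 10, 21, 30, 81, 83, 95, 98]

27


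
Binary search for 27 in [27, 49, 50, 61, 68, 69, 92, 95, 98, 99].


Step 1: lo=0, hi=9, mid=4, val=68
Step 2: lo=0, hi=3, mid=1, val=49
Step 3: lo=0, hi=0, mid=0, val=27

Found at index 0


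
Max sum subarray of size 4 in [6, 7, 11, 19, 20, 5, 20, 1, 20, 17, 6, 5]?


[0:4]: 43
[1:5]: 57
[2:6]: 55
[3:7]: 64
[4:8]: 46
[5:9]: 46
[6:10]: 58
[7:11]: 44
[8:12]: 48

Max: 64 at [3:7]


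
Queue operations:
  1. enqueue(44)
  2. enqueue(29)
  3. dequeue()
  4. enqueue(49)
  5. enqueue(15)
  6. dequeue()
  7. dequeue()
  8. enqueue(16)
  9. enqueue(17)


enqueue(44) -> [44]
enqueue(29) -> [44, 29]
dequeue()->44, [29]
enqueue(49) -> [29, 49]
enqueue(15) -> [29, 49, 15]
dequeue()->29, [49, 15]
dequeue()->49, [15]
enqueue(16) -> [15, 16]
enqueue(17) -> [15, 16, 17]

Final queue: [15, 16, 17]


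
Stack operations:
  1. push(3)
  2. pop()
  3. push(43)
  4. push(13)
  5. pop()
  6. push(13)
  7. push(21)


push(3) -> [3]
pop()->3, []
push(43) -> [43]
push(13) -> [43, 13]
pop()->13, [43]
push(13) -> [43, 13]
push(21) -> [43, 13, 21]

Final stack: [43, 13, 21]


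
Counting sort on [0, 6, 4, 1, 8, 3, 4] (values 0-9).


Input: [0, 6, 4, 1, 8, 3, 4]
Counts: [1, 1, 0, 1, 2, 0, 1, 0, 1, 0]

Sorted: [0, 1, 3, 4, 4, 6, 8]


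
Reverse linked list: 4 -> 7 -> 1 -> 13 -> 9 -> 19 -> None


Step 1: curr=4, set curr.next=prev(None) | reversed so far: 4
Step 2: curr=7, set curr.next=prev(4) | reversed so far: 7 -> 4
Step 3: curr=1, set curr.next=prev(7) | reversed so far: 1 -> 7 -> 4
Step 4: curr=13, set curr.next=prev(1) | reversed so far: 13 -> 1 -> 7 -> 4
Step 5: curr=9, set curr.next=prev(13) | reversed so far: 9 -> 13 -> 1 -> 7 -> 4
Step 6: curr=19, set curr.next=prev(9) | reversed so far: 19 -> 9 -> 13 -> 1 -> 7 -> 4

19 -> 9 -> 13 -> 1 -> 7 -> 4 -> None


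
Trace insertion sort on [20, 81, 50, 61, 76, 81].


Initial: [20, 81, 50, 61, 76, 81]
Insert 81: [20, 81, 50, 61, 76, 81]
Insert 50: [20, 50, 81, 61, 76, 81]
Insert 61: [20, 50, 61, 81, 76, 81]
Insert 76: [20, 50, 61, 76, 81, 81]
Insert 81: [20, 50, 61, 76, 81, 81]

Sorted: [20, 50, 61, 76, 81, 81]


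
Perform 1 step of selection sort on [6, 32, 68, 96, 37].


Initial: [6, 32, 68, 96, 37]
Step 1: min=6 at 0
  Swap: [6, 32, 68, 96, 37]

After 1 step: [6, 32, 68, 96, 37]


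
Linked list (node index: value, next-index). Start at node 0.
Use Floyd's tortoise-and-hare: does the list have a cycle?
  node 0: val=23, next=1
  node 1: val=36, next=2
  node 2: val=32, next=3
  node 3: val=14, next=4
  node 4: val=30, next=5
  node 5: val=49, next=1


Floyd's tortoise (slow, +1) and hare (fast, +2):
  init: slow=0, fast=0
  step 1: slow=1, fast=2
  step 2: slow=2, fast=4
  step 3: slow=3, fast=1
  step 4: slow=4, fast=3
  step 5: slow=5, fast=5
  slow == fast at node 5: cycle detected

Cycle: yes


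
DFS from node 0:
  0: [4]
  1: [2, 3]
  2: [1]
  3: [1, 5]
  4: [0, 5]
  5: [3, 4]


Visit 0, push [4]
Visit 4, push [5]
Visit 5, push [3]
Visit 3, push [1]
Visit 1, push [2]
Visit 2, push []

DFS order: [0, 4, 5, 3, 1, 2]


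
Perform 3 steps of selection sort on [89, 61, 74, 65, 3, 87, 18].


Initial: [89, 61, 74, 65, 3, 87, 18]
Step 1: min=3 at 4
  Swap: [3, 61, 74, 65, 89, 87, 18]
Step 2: min=18 at 6
  Swap: [3, 18, 74, 65, 89, 87, 61]
Step 3: min=61 at 6
  Swap: [3, 18, 61, 65, 89, 87, 74]

After 3 steps: [3, 18, 61, 65, 89, 87, 74]


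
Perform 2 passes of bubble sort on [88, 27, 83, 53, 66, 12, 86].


Initial: [88, 27, 83, 53, 66, 12, 86]
Pass 1: [27, 83, 53, 66, 12, 86, 88] (6 swaps)
Pass 2: [27, 53, 66, 12, 83, 86, 88] (3 swaps)

After 2 passes: [27, 53, 66, 12, 83, 86, 88]


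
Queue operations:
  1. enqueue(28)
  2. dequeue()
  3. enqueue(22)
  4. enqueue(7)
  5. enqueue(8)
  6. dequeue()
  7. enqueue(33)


enqueue(28) -> [28]
dequeue()->28, []
enqueue(22) -> [22]
enqueue(7) -> [22, 7]
enqueue(8) -> [22, 7, 8]
dequeue()->22, [7, 8]
enqueue(33) -> [7, 8, 33]

Final queue: [7, 8, 33]


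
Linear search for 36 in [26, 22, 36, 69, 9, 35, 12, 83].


i=0: 26!=36
i=1: 22!=36
i=2: 36==36 found!

Found at 2, 3 comps


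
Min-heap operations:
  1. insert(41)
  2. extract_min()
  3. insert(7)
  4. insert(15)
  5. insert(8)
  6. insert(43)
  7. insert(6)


insert(41) -> [41]
extract_min()->41, []
insert(7) -> [7]
insert(15) -> [7, 15]
insert(8) -> [7, 15, 8]
insert(43) -> [7, 15, 8, 43]
insert(6) -> [6, 7, 8, 43, 15]

Final heap: [6, 7, 8, 43, 15]


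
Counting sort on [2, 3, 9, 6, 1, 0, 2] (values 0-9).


Input: [2, 3, 9, 6, 1, 0, 2]
Counts: [1, 1, 2, 1, 0, 0, 1, 0, 0, 1]

Sorted: [0, 1, 2, 2, 3, 6, 9]


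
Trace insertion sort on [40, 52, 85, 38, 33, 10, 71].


Initial: [40, 52, 85, 38, 33, 10, 71]
Insert 52: [40, 52, 85, 38, 33, 10, 71]
Insert 85: [40, 52, 85, 38, 33, 10, 71]
Insert 38: [38, 40, 52, 85, 33, 10, 71]
Insert 33: [33, 38, 40, 52, 85, 10, 71]
Insert 10: [10, 33, 38, 40, 52, 85, 71]
Insert 71: [10, 33, 38, 40, 52, 71, 85]

Sorted: [10, 33, 38, 40, 52, 71, 85]


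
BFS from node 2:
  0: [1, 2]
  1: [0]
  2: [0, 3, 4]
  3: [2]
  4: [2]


Visit 2, enqueue [0, 3, 4]
Visit 0, enqueue [1]
Visit 3, enqueue []
Visit 4, enqueue []
Visit 1, enqueue []

BFS order: [2, 0, 3, 4, 1]


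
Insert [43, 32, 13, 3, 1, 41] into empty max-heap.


Insert 43: [43]
Insert 32: [43, 32]
Insert 13: [43, 32, 13]
Insert 3: [43, 32, 13, 3]
Insert 1: [43, 32, 13, 3, 1]
Insert 41: [43, 32, 41, 3, 1, 13]

Final heap: [43, 32, 41, 3, 1, 13]


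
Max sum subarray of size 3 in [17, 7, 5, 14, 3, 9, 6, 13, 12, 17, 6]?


[0:3]: 29
[1:4]: 26
[2:5]: 22
[3:6]: 26
[4:7]: 18
[5:8]: 28
[6:9]: 31
[7:10]: 42
[8:11]: 35

Max: 42 at [7:10]


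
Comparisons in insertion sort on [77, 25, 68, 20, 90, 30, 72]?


Algorithm: insertion sort
Input: [77, 25, 68, 20, 90, 30, 72]
Sorted: [20, 25, 30, 68, 72, 77, 90]

14


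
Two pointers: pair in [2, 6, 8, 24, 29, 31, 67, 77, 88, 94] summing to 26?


lo=0(2)+hi=9(94)=96
lo=0(2)+hi=8(88)=90
lo=0(2)+hi=7(77)=79
lo=0(2)+hi=6(67)=69
lo=0(2)+hi=5(31)=33
lo=0(2)+hi=4(29)=31
lo=0(2)+hi=3(24)=26

Yes: 2+24=26


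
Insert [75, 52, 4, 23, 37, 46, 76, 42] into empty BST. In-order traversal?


Insert 75: root
Insert 52: L from 75
Insert 4: L from 75 -> L from 52
Insert 23: L from 75 -> L from 52 -> R from 4
Insert 37: L from 75 -> L from 52 -> R from 4 -> R from 23
Insert 46: L from 75 -> L from 52 -> R from 4 -> R from 23 -> R from 37
Insert 76: R from 75
Insert 42: L from 75 -> L from 52 -> R from 4 -> R from 23 -> R from 37 -> L from 46

In-order: [4, 23, 37, 42, 46, 52, 75, 76]


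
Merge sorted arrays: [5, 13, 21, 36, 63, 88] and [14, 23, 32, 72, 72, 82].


Take 5 from A
Take 13 from A
Take 14 from B
Take 21 from A
Take 23 from B
Take 32 from B
Take 36 from A
Take 63 from A
Take 72 from B
Take 72 from B
Take 82 from B

Merged: [5, 13, 14, 21, 23, 32, 36, 63, 72, 72, 82, 88]


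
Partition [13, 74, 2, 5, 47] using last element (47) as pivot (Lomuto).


Pivot: 47
  13 <= 47: advance i (no swap)
  2 <= 47: swap -> [13, 2, 74, 5, 47]
  5 <= 47: swap -> [13, 2, 5, 74, 47]
Place pivot at 3: [13, 2, 5, 47, 74]

Partitioned: [13, 2, 5, 47, 74]


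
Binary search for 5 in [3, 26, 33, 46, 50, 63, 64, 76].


Step 1: lo=0, hi=7, mid=3, val=46
Step 2: lo=0, hi=2, mid=1, val=26
Step 3: lo=0, hi=0, mid=0, val=3

Not found


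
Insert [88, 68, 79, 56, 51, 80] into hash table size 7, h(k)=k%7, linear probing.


Insert 88: h=4 -> slot 4
Insert 68: h=5 -> slot 5
Insert 79: h=2 -> slot 2
Insert 56: h=0 -> slot 0
Insert 51: h=2, 1 probes -> slot 3
Insert 80: h=3, 3 probes -> slot 6

Table: [56, None, 79, 51, 88, 68, 80]


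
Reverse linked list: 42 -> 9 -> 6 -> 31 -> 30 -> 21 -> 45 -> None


Step 1: curr=42, set curr.next=prev(None) | reversed so far: 42
Step 2: curr=9, set curr.next=prev(42) | reversed so far: 9 -> 42
Step 3: curr=6, set curr.next=prev(9) | reversed so far: 6 -> 9 -> 42
Step 4: curr=31, set curr.next=prev(6) | reversed so far: 31 -> 6 -> 9 -> 42
Step 5: curr=30, set curr.next=prev(31) | reversed so far: 30 -> 31 -> 6 -> 9 -> 42
Step 6: curr=21, set curr.next=prev(30) | reversed so far: 21 -> 30 -> 31 -> 6 -> 9 -> 42
Step 7: curr=45, set curr.next=prev(21) | reversed so far: 45 -> 21 -> 30 -> 31 -> 6 -> 9 -> 42

45 -> 21 -> 30 -> 31 -> 6 -> 9 -> 42 -> None


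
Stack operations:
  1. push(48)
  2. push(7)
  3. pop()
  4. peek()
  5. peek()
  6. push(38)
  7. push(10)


push(48) -> [48]
push(7) -> [48, 7]
pop()->7, [48]
peek()->48
peek()->48
push(38) -> [48, 38]
push(10) -> [48, 38, 10]

Final stack: [48, 38, 10]


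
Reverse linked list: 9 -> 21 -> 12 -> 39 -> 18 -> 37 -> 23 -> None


Step 1: curr=9, set curr.next=prev(None) | reversed so far: 9
Step 2: curr=21, set curr.next=prev(9) | reversed so far: 21 -> 9
Step 3: curr=12, set curr.next=prev(21) | reversed so far: 12 -> 21 -> 9
Step 4: curr=39, set curr.next=prev(12) | reversed so far: 39 -> 12 -> 21 -> 9
Step 5: curr=18, set curr.next=prev(39) | reversed so far: 18 -> 39 -> 12 -> 21 -> 9
Step 6: curr=37, set curr.next=prev(18) | reversed so far: 37 -> 18 -> 39 -> 12 -> 21 -> 9
Step 7: curr=23, set curr.next=prev(37) | reversed so far: 23 -> 37 -> 18 -> 39 -> 12 -> 21 -> 9

23 -> 37 -> 18 -> 39 -> 12 -> 21 -> 9 -> None


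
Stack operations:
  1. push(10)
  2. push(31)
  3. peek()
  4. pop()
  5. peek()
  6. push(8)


push(10) -> [10]
push(31) -> [10, 31]
peek()->31
pop()->31, [10]
peek()->10
push(8) -> [10, 8]

Final stack: [10, 8]


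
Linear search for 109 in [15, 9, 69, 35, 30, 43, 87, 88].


i=0: 15!=109
i=1: 9!=109
i=2: 69!=109
i=3: 35!=109
i=4: 30!=109
i=5: 43!=109
i=6: 87!=109
i=7: 88!=109

Not found, 8 comps


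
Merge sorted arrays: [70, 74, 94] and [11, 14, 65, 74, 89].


Take 11 from B
Take 14 from B
Take 65 from B
Take 70 from A
Take 74 from A
Take 74 from B
Take 89 from B

Merged: [11, 14, 65, 70, 74, 74, 89, 94]


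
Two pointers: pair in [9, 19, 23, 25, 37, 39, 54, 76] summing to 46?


lo=0(9)+hi=7(76)=85
lo=0(9)+hi=6(54)=63
lo=0(9)+hi=5(39)=48
lo=0(9)+hi=4(37)=46

Yes: 9+37=46


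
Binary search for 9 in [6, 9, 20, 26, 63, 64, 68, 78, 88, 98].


Step 1: lo=0, hi=9, mid=4, val=63
Step 2: lo=0, hi=3, mid=1, val=9

Found at index 1


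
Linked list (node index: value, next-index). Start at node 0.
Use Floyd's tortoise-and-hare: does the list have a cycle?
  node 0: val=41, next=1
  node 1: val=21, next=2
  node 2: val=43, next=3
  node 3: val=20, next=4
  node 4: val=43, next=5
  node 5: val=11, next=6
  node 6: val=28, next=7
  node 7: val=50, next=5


Floyd's tortoise (slow, +1) and hare (fast, +2):
  init: slow=0, fast=0
  step 1: slow=1, fast=2
  step 2: slow=2, fast=4
  step 3: slow=3, fast=6
  step 4: slow=4, fast=5
  step 5: slow=5, fast=7
  step 6: slow=6, fast=6
  slow == fast at node 6: cycle detected

Cycle: yes


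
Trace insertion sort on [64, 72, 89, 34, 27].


Initial: [64, 72, 89, 34, 27]
Insert 72: [64, 72, 89, 34, 27]
Insert 89: [64, 72, 89, 34, 27]
Insert 34: [34, 64, 72, 89, 27]
Insert 27: [27, 34, 64, 72, 89]

Sorted: [27, 34, 64, 72, 89]


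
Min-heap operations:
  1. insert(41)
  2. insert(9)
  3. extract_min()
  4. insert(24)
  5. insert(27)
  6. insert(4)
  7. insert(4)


insert(41) -> [41]
insert(9) -> [9, 41]
extract_min()->9, [41]
insert(24) -> [24, 41]
insert(27) -> [24, 41, 27]
insert(4) -> [4, 24, 27, 41]
insert(4) -> [4, 4, 27, 41, 24]

Final heap: [4, 4, 27, 41, 24]


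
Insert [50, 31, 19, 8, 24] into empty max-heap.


Insert 50: [50]
Insert 31: [50, 31]
Insert 19: [50, 31, 19]
Insert 8: [50, 31, 19, 8]
Insert 24: [50, 31, 19, 8, 24]

Final heap: [50, 31, 19, 8, 24]


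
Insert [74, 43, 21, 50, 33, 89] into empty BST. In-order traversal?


Insert 74: root
Insert 43: L from 74
Insert 21: L from 74 -> L from 43
Insert 50: L from 74 -> R from 43
Insert 33: L from 74 -> L from 43 -> R from 21
Insert 89: R from 74

In-order: [21, 33, 43, 50, 74, 89]


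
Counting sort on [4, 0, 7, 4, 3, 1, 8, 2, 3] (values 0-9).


Input: [4, 0, 7, 4, 3, 1, 8, 2, 3]
Counts: [1, 1, 1, 2, 2, 0, 0, 1, 1, 0]

Sorted: [0, 1, 2, 3, 3, 4, 4, 7, 8]


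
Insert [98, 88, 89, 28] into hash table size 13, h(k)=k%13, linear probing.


Insert 98: h=7 -> slot 7
Insert 88: h=10 -> slot 10
Insert 89: h=11 -> slot 11
Insert 28: h=2 -> slot 2

Table: [None, None, 28, None, None, None, None, 98, None, None, 88, 89, None]


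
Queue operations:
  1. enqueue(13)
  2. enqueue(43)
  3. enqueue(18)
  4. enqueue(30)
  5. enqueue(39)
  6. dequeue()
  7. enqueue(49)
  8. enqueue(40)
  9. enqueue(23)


enqueue(13) -> [13]
enqueue(43) -> [13, 43]
enqueue(18) -> [13, 43, 18]
enqueue(30) -> [13, 43, 18, 30]
enqueue(39) -> [13, 43, 18, 30, 39]
dequeue()->13, [43, 18, 30, 39]
enqueue(49) -> [43, 18, 30, 39, 49]
enqueue(40) -> [43, 18, 30, 39, 49, 40]
enqueue(23) -> [43, 18, 30, 39, 49, 40, 23]

Final queue: [43, 18, 30, 39, 49, 40, 23]


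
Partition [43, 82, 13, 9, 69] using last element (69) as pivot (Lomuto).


Pivot: 69
  43 <= 69: advance i (no swap)
  13 <= 69: swap -> [43, 13, 82, 9, 69]
  9 <= 69: swap -> [43, 13, 9, 82, 69]
Place pivot at 3: [43, 13, 9, 69, 82]

Partitioned: [43, 13, 9, 69, 82]


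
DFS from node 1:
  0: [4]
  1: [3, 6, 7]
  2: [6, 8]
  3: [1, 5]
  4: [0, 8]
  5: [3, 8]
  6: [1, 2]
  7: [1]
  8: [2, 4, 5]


Visit 1, push [7, 6, 3]
Visit 3, push [5]
Visit 5, push [8]
Visit 8, push [4, 2]
Visit 2, push [6]
Visit 6, push []
Visit 4, push [0]
Visit 0, push []
Visit 7, push []

DFS order: [1, 3, 5, 8, 2, 6, 4, 0, 7]


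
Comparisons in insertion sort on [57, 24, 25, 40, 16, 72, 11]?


Algorithm: insertion sort
Input: [57, 24, 25, 40, 16, 72, 11]
Sorted: [11, 16, 24, 25, 40, 57, 72]

16


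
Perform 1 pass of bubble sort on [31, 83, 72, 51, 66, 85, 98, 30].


Initial: [31, 83, 72, 51, 66, 85, 98, 30]
Pass 1: [31, 72, 51, 66, 83, 85, 30, 98] (4 swaps)

After 1 pass: [31, 72, 51, 66, 83, 85, 30, 98]


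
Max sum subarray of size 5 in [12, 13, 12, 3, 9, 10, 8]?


[0:5]: 49
[1:6]: 47
[2:7]: 42

Max: 49 at [0:5]


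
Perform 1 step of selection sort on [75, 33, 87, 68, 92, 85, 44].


Initial: [75, 33, 87, 68, 92, 85, 44]
Step 1: min=33 at 1
  Swap: [33, 75, 87, 68, 92, 85, 44]

After 1 step: [33, 75, 87, 68, 92, 85, 44]


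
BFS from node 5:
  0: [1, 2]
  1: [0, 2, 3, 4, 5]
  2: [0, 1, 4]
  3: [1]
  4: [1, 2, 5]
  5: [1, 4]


Visit 5, enqueue [1, 4]
Visit 1, enqueue [0, 2, 3]
Visit 4, enqueue []
Visit 0, enqueue []
Visit 2, enqueue []
Visit 3, enqueue []

BFS order: [5, 1, 4, 0, 2, 3]


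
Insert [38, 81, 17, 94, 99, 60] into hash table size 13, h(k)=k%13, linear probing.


Insert 38: h=12 -> slot 12
Insert 81: h=3 -> slot 3
Insert 17: h=4 -> slot 4
Insert 94: h=3, 2 probes -> slot 5
Insert 99: h=8 -> slot 8
Insert 60: h=8, 1 probes -> slot 9

Table: [None, None, None, 81, 17, 94, None, None, 99, 60, None, None, 38]


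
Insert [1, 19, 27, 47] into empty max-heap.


Insert 1: [1]
Insert 19: [19, 1]
Insert 27: [27, 1, 19]
Insert 47: [47, 27, 19, 1]

Final heap: [47, 27, 19, 1]


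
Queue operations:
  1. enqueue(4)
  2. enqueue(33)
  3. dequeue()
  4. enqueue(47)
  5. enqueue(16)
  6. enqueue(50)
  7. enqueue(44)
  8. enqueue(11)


enqueue(4) -> [4]
enqueue(33) -> [4, 33]
dequeue()->4, [33]
enqueue(47) -> [33, 47]
enqueue(16) -> [33, 47, 16]
enqueue(50) -> [33, 47, 16, 50]
enqueue(44) -> [33, 47, 16, 50, 44]
enqueue(11) -> [33, 47, 16, 50, 44, 11]

Final queue: [33, 47, 16, 50, 44, 11]


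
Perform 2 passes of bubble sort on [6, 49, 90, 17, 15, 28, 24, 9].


Initial: [6, 49, 90, 17, 15, 28, 24, 9]
Pass 1: [6, 49, 17, 15, 28, 24, 9, 90] (5 swaps)
Pass 2: [6, 17, 15, 28, 24, 9, 49, 90] (5 swaps)

After 2 passes: [6, 17, 15, 28, 24, 9, 49, 90]
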